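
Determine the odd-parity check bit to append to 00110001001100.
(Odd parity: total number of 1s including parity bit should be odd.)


Number of 1s in data: 5
Parity bit: 0

0


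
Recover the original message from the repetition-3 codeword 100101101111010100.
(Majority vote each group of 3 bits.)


Groups: 100, 101, 101, 111, 010, 100
Majority votes: 011100

011100


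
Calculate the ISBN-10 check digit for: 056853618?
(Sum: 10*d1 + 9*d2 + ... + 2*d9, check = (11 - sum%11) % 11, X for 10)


Weighted sum: 237
237 mod 11 = 6

Check digit: 5


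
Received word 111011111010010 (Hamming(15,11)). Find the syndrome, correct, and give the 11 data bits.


Syndrome = 0: no error detected

Data: 11111010010 (no errors)


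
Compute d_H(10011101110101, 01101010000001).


XOR: 11110111110100
Count of 1s: 10

10


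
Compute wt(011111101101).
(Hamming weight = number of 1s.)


Counting 1s in 011111101101

9


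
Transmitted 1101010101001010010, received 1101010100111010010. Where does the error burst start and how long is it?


XOR: 0000000001110000000

Burst at position 9, length 3


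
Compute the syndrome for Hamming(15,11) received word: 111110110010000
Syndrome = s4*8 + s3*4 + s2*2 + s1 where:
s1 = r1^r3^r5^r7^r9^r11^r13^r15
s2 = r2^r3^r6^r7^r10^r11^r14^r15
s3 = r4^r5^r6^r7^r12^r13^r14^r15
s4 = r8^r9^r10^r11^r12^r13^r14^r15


s1=1, s2=0, s3=1, s4=0

Syndrome = 5 (error at position 5)


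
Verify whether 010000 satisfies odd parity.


Number of 1s: 1

Yes, parity is correct (1 ones)


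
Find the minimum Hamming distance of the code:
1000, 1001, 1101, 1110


Comparing all pairs, minimum distance: 1
Can detect 0 errors, correct 0 errors

1


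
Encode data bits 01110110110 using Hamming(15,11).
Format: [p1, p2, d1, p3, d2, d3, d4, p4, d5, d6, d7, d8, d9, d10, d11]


Parity bits: p1=0, p2=1, p3=1, p4=0

010111100110110


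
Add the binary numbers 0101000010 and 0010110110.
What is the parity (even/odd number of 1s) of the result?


0101000010 = 322
0010110110 = 182
Sum = 504 = 111111000
1s count = 6

even parity (6 ones in 111111000)


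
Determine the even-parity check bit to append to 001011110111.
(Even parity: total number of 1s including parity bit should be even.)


Number of 1s in data: 8
Parity bit: 0

0


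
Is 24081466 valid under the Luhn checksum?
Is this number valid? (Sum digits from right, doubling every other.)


Luhn sum = 31
31 mod 10 = 1

Invalid (Luhn sum mod 10 = 1)


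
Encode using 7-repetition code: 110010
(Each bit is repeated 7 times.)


Each bit -> 7 copies

111111111111110000000000000011111110000000


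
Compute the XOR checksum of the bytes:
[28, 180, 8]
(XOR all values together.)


XOR chain: 28 ^ 180 ^ 8 = 160

160


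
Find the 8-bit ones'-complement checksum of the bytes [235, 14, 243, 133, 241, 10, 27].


Sum = 903 mod 256 = 135
Complement = 120

120


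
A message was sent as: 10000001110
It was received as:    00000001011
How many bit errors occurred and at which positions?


XOR: 10000000101

3 error(s) at position(s): 0, 8, 10


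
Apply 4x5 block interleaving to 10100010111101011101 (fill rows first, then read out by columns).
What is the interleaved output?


Matrix:
  10100
  01011
  11010
  11101
Read columns: 10110111100101100101

10110111100101100101


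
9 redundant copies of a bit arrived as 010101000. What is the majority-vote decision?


Ones: 3 out of 9
Threshold: 5

0 (3/9 voted 1)


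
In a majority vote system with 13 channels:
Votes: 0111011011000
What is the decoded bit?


Ones: 7 out of 13
Threshold: 7

1 (7/13 voted 1)


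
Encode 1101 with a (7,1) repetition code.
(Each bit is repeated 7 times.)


Each bit -> 7 copies

1111111111111100000001111111


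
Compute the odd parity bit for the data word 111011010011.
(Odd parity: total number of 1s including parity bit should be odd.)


Number of 1s in data: 8
Parity bit: 1

1


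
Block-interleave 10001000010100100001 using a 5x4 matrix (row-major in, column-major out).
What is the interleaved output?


Matrix:
  1000
  1000
  0101
  0010
  0001
Read columns: 11000001000001000101

11000001000001000101


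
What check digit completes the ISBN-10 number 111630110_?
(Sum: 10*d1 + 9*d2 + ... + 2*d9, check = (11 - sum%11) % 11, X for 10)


Weighted sum: 94
94 mod 11 = 6

Check digit: 5


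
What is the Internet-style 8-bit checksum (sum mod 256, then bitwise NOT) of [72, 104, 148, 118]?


Sum = 442 mod 256 = 186
Complement = 69

69


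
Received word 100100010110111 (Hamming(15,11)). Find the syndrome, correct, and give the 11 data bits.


Syndrome = 0: no error detected

Data: 00000110111 (no errors)


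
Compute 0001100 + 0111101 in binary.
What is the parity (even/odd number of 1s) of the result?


0001100 = 12
0111101 = 61
Sum = 73 = 1001001
1s count = 3

odd parity (3 ones in 1001001)


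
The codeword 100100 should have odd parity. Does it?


Number of 1s: 2

No, parity error (2 ones)


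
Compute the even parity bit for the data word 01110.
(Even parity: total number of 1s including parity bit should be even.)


Number of 1s in data: 3
Parity bit: 1

1


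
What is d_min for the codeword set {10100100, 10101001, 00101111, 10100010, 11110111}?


Comparing all pairs, minimum distance: 2
Can detect 1 errors, correct 0 errors

2


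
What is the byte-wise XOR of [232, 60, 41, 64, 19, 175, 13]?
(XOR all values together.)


XOR chain: 232 ^ 60 ^ 41 ^ 64 ^ 19 ^ 175 ^ 13 = 12

12


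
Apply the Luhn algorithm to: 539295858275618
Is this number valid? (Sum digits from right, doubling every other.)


Luhn sum = 79
79 mod 10 = 9

Invalid (Luhn sum mod 10 = 9)


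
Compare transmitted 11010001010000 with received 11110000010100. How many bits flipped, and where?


XOR: 00100001000100

3 error(s) at position(s): 2, 7, 11


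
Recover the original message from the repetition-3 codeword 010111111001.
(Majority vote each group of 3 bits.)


Groups: 010, 111, 111, 001
Majority votes: 0110

0110


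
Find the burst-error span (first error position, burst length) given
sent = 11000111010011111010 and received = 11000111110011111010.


XOR: 00000000100000000000

Burst at position 8, length 1


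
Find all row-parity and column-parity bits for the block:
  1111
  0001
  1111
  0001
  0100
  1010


Row parities: 010110
Column parities: 1110

Row P: 010110, Col P: 1110, Corner: 1


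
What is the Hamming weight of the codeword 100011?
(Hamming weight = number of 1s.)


Counting 1s in 100011

3


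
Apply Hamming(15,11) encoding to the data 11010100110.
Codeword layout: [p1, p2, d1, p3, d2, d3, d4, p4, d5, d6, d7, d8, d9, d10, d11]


Parity bits: p1=0, p2=0, p3=0, p4=1

001010110100110


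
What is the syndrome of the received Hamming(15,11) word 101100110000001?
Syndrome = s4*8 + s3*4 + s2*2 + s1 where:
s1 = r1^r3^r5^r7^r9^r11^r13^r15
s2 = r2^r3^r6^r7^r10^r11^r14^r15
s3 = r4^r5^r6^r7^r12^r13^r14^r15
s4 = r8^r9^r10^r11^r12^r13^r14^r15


s1=0, s2=1, s3=1, s4=0

Syndrome = 6 (error at position 6)


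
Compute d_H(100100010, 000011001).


XOR: 100111011
Count of 1s: 6

6


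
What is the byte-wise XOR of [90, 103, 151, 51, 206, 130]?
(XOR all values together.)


XOR chain: 90 ^ 103 ^ 151 ^ 51 ^ 206 ^ 130 = 213

213


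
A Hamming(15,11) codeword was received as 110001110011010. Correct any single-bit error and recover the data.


Syndrome = 3: error at position 3

Data: 10110011010 (corrected bit 3)


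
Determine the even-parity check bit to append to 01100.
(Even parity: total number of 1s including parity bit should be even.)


Number of 1s in data: 2
Parity bit: 0

0


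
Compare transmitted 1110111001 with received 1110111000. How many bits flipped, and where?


XOR: 0000000001

1 error(s) at position(s): 9


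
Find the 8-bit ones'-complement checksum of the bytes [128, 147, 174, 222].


Sum = 671 mod 256 = 159
Complement = 96

96


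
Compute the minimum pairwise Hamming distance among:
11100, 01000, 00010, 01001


Comparing all pairs, minimum distance: 1
Can detect 0 errors, correct 0 errors

1


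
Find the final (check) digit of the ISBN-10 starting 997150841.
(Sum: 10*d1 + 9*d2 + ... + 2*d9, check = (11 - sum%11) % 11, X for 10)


Weighted sum: 310
310 mod 11 = 2

Check digit: 9


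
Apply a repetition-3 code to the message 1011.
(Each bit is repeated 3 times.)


Each bit -> 3 copies

111000111111


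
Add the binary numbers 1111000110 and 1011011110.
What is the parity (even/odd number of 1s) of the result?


1111000110 = 966
1011011110 = 734
Sum = 1700 = 11010100100
1s count = 5

odd parity (5 ones in 11010100100)


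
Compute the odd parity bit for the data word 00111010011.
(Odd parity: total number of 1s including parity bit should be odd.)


Number of 1s in data: 6
Parity bit: 1

1


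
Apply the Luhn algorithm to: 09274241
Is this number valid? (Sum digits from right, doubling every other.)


Luhn sum = 39
39 mod 10 = 9

Invalid (Luhn sum mod 10 = 9)


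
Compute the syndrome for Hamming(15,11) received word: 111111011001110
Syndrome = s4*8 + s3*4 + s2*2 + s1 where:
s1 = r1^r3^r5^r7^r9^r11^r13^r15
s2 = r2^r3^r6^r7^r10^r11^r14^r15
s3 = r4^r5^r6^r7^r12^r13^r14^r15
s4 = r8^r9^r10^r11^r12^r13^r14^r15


s1=1, s2=0, s3=0, s4=1

Syndrome = 9 (error at position 9)


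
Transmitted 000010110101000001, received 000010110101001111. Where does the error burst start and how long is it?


XOR: 000000000000001110

Burst at position 14, length 3


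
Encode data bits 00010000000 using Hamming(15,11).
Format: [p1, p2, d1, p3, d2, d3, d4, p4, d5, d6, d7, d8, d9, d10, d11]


Parity bits: p1=1, p2=1, p3=1, p4=0

110100100000000


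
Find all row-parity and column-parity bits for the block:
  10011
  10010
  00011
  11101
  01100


Row parities: 10000
Column parities: 10011

Row P: 10000, Col P: 10011, Corner: 1


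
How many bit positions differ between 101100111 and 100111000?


XOR: 001011111
Count of 1s: 6

6


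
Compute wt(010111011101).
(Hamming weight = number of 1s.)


Counting 1s in 010111011101

8


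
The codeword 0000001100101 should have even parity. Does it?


Number of 1s: 4

Yes, parity is correct (4 ones)


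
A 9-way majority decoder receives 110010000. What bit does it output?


Ones: 3 out of 9
Threshold: 5

0 (3/9 voted 1)


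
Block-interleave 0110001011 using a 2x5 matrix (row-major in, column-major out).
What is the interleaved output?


Matrix:
  01100
  01011
Read columns: 0011100101

0011100101


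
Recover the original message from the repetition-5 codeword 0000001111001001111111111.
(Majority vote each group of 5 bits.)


Groups: 00000, 01111, 00100, 11111, 11111
Majority votes: 01011

01011


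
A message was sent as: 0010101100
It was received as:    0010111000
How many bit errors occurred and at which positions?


XOR: 0000010100

2 error(s) at position(s): 5, 7


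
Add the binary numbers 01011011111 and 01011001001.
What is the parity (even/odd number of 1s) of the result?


01011011111 = 735
01011001001 = 713
Sum = 1448 = 10110101000
1s count = 5

odd parity (5 ones in 10110101000)


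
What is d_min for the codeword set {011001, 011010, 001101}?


Comparing all pairs, minimum distance: 2
Can detect 1 errors, correct 0 errors

2


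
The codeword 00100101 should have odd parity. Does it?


Number of 1s: 3

Yes, parity is correct (3 ones)


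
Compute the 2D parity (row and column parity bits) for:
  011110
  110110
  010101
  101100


Row parities: 0011
Column parities: 010001

Row P: 0011, Col P: 010001, Corner: 0


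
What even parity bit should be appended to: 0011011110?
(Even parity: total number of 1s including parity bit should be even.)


Number of 1s in data: 6
Parity bit: 0

0


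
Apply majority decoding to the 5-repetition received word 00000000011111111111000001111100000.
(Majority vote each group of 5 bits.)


Groups: 00000, 00001, 11111, 11111, 00000, 11111, 00000
Majority votes: 0011010

0011010


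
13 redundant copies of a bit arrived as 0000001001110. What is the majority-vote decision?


Ones: 4 out of 13
Threshold: 7

0 (4/13 voted 1)


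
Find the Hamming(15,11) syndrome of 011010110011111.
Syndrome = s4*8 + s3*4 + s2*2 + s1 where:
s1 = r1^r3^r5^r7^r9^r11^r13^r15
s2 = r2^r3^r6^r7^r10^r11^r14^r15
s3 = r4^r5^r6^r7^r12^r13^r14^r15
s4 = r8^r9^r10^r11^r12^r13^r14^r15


s1=0, s2=0, s3=0, s4=0

Syndrome = 0 (no error)


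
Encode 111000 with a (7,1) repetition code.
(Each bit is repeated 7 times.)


Each bit -> 7 copies

111111111111111111111000000000000000000000


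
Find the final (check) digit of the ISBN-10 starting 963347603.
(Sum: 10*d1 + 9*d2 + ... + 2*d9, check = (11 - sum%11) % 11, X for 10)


Weighted sum: 278
278 mod 11 = 3

Check digit: 8


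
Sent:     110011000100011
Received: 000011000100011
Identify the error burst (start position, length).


XOR: 110000000000000

Burst at position 0, length 2


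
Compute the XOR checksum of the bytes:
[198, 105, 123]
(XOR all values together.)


XOR chain: 198 ^ 105 ^ 123 = 212

212


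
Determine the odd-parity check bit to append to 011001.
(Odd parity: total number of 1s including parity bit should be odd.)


Number of 1s in data: 3
Parity bit: 0

0


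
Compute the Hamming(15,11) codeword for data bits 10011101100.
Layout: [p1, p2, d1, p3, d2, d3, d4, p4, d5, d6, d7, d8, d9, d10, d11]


Parity bits: p1=0, p2=1, p3=1, p4=0

011100101101100


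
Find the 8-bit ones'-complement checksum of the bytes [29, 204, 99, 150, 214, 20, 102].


Sum = 818 mod 256 = 50
Complement = 205

205


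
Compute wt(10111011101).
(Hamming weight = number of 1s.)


Counting 1s in 10111011101

8


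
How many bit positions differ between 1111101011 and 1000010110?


XOR: 0111111101
Count of 1s: 8

8


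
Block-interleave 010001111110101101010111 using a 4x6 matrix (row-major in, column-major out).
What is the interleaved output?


Matrix:
  010001
  111110
  101101
  010111
Read columns: 011011010110011101011011

011011010110011101011011


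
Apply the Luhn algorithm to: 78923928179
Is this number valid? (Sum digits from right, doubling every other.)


Luhn sum = 63
63 mod 10 = 3

Invalid (Luhn sum mod 10 = 3)


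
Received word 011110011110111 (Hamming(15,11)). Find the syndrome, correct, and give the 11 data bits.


Syndrome = 12: error at position 12

Data: 11001111111 (corrected bit 12)


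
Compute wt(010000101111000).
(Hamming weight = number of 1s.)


Counting 1s in 010000101111000

6


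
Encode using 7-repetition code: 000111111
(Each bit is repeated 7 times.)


Each bit -> 7 copies

000000000000000000000111111111111111111111111111111111111111111


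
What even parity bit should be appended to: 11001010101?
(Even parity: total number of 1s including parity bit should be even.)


Number of 1s in data: 6
Parity bit: 0

0


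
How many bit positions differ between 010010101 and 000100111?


XOR: 010110010
Count of 1s: 4

4


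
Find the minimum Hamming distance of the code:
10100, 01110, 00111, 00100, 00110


Comparing all pairs, minimum distance: 1
Can detect 0 errors, correct 0 errors

1


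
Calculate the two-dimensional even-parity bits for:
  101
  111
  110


Row parities: 010
Column parities: 100

Row P: 010, Col P: 100, Corner: 1


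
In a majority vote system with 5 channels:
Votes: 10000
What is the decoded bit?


Ones: 1 out of 5
Threshold: 3

0 (1/5 voted 1)


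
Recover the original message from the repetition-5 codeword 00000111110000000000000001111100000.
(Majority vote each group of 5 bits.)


Groups: 00000, 11111, 00000, 00000, 00000, 11111, 00000
Majority votes: 0100010

0100010


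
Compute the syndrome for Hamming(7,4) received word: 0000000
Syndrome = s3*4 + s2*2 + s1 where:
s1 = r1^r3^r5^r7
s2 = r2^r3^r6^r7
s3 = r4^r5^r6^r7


s1=0, s2=0, s3=0

Syndrome = 0 (no error)


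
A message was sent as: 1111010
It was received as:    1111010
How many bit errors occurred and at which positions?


XOR: 0000000

0 errors (received matches sent)


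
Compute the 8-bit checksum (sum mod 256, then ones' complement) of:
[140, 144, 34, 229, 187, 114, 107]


Sum = 955 mod 256 = 187
Complement = 68

68


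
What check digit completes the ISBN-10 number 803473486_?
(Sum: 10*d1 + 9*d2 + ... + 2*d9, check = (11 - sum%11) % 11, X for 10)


Weighted sum: 241
241 mod 11 = 10

Check digit: 1


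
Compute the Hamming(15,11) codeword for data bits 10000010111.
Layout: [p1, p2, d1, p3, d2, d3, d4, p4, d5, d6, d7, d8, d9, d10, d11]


Parity bits: p1=0, p2=0, p3=1, p4=0

001100000010111


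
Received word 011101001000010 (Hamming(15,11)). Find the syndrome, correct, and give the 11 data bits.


Syndrome = 4: error at position 4

Data: 10101000010 (corrected bit 4)


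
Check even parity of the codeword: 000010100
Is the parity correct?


Number of 1s: 2

Yes, parity is correct (2 ones)


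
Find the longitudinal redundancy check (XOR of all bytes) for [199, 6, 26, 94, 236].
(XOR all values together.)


XOR chain: 199 ^ 6 ^ 26 ^ 94 ^ 236 = 105

105


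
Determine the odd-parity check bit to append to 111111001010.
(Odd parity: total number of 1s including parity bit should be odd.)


Number of 1s in data: 8
Parity bit: 1

1


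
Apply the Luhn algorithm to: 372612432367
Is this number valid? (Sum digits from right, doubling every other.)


Luhn sum = 55
55 mod 10 = 5

Invalid (Luhn sum mod 10 = 5)


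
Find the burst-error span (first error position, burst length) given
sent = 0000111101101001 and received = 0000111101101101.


XOR: 0000000000000100

Burst at position 13, length 1


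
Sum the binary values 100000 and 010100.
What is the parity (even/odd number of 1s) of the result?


100000 = 32
010100 = 20
Sum = 52 = 110100
1s count = 3

odd parity (3 ones in 110100)


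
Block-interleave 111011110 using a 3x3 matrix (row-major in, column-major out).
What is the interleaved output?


Matrix:
  111
  011
  110
Read columns: 101111110

101111110


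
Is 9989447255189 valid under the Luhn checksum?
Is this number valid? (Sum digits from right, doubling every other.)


Luhn sum = 81
81 mod 10 = 1

Invalid (Luhn sum mod 10 = 1)


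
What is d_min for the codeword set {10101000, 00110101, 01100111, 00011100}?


Comparing all pairs, minimum distance: 3
Can detect 2 errors, correct 1 errors

3


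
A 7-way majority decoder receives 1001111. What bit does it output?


Ones: 5 out of 7
Threshold: 4

1 (5/7 voted 1)


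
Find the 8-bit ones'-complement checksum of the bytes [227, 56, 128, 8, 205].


Sum = 624 mod 256 = 112
Complement = 143

143


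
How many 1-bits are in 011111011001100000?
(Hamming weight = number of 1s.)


Counting 1s in 011111011001100000

9


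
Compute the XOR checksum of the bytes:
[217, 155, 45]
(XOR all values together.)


XOR chain: 217 ^ 155 ^ 45 = 111

111


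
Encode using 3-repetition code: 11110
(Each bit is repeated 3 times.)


Each bit -> 3 copies

111111111111000


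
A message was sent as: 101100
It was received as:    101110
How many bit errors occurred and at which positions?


XOR: 000010

1 error(s) at position(s): 4


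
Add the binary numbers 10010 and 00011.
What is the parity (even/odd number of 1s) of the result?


10010 = 18
00011 = 3
Sum = 21 = 10101
1s count = 3

odd parity (3 ones in 10101)


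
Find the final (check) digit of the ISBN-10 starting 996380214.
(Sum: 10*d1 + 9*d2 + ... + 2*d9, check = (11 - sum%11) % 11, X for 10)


Weighted sum: 307
307 mod 11 = 10

Check digit: 1


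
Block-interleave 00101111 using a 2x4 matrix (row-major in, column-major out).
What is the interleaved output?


Matrix:
  0010
  1111
Read columns: 01011101

01011101


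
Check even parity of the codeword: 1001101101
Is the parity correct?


Number of 1s: 6

Yes, parity is correct (6 ones)


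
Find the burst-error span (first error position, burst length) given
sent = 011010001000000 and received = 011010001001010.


XOR: 000000000001010

Burst at position 11, length 3


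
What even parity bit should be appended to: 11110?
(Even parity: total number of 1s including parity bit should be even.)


Number of 1s in data: 4
Parity bit: 0

0


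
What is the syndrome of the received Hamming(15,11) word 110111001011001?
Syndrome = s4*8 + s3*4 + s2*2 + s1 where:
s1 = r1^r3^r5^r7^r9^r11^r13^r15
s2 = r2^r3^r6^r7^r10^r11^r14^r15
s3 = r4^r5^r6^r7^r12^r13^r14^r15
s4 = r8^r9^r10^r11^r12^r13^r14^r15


s1=1, s2=0, s3=1, s4=0

Syndrome = 5 (error at position 5)


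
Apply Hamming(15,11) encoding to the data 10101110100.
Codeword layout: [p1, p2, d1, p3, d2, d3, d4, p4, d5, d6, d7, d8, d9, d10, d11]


Parity bits: p1=0, p2=0, p3=0, p4=0

001001001110100


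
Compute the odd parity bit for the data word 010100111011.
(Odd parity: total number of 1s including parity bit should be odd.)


Number of 1s in data: 7
Parity bit: 0

0


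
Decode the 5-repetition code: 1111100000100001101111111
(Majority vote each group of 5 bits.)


Groups: 11111, 00000, 10000, 11011, 11111
Majority votes: 10011

10011


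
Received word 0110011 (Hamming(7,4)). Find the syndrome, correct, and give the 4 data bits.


Syndrome = 0: no error detected

Data: 1011 (no errors)


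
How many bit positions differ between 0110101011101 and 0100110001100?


XOR: 0010011010001
Count of 1s: 5

5


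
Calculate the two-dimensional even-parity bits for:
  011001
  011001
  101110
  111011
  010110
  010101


Row parities: 110111
Column parities: 010110

Row P: 110111, Col P: 010110, Corner: 1


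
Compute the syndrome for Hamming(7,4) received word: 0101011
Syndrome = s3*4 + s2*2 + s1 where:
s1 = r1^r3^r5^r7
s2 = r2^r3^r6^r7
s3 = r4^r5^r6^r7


s1=1, s2=1, s3=1

Syndrome = 7 (error at position 7)


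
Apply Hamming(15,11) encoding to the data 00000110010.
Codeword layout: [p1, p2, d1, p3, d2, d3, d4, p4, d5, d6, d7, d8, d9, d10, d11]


Parity bits: p1=1, p2=1, p3=1, p4=1

110100010110010


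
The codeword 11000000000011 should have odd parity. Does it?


Number of 1s: 4

No, parity error (4 ones)


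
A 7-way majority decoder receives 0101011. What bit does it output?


Ones: 4 out of 7
Threshold: 4

1 (4/7 voted 1)


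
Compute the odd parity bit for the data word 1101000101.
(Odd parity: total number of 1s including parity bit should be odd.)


Number of 1s in data: 5
Parity bit: 0

0


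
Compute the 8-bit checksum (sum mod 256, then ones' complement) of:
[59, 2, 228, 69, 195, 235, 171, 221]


Sum = 1180 mod 256 = 156
Complement = 99

99


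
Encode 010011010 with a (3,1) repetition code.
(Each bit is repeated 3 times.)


Each bit -> 3 copies

000111000000111111000111000


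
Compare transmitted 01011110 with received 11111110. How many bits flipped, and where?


XOR: 10100000

2 error(s) at position(s): 0, 2


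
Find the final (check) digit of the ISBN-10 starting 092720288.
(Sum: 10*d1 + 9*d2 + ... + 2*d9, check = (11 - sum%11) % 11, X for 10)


Weighted sum: 206
206 mod 11 = 8

Check digit: 3


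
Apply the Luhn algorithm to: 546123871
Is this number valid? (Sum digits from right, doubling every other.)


Luhn sum = 43
43 mod 10 = 3

Invalid (Luhn sum mod 10 = 3)


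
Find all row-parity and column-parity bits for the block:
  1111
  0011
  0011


Row parities: 000
Column parities: 1111

Row P: 000, Col P: 1111, Corner: 0


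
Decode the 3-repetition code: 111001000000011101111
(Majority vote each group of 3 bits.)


Groups: 111, 001, 000, 000, 011, 101, 111
Majority votes: 1000111

1000111


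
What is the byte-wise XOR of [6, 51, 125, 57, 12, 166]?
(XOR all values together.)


XOR chain: 6 ^ 51 ^ 125 ^ 57 ^ 12 ^ 166 = 219

219


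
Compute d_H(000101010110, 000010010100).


XOR: 000111000010
Count of 1s: 4

4


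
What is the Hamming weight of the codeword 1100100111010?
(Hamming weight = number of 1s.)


Counting 1s in 1100100111010

7


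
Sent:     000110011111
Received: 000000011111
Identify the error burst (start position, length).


XOR: 000110000000

Burst at position 3, length 2


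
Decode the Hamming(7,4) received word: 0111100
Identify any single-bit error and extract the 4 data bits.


Syndrome = 0: no error detected

Data: 1100 (no errors)


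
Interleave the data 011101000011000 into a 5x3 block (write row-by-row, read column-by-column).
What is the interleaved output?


Matrix:
  011
  101
  000
  011
  000
Read columns: 010001001011010

010001001011010


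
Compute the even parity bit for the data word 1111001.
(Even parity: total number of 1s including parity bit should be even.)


Number of 1s in data: 5
Parity bit: 1

1


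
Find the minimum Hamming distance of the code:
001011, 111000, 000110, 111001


Comparing all pairs, minimum distance: 1
Can detect 0 errors, correct 0 errors

1


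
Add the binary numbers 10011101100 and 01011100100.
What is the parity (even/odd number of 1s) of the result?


10011101100 = 1260
01011100100 = 740
Sum = 2000 = 11111010000
1s count = 6

even parity (6 ones in 11111010000)


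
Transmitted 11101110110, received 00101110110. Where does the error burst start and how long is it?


XOR: 11000000000

Burst at position 0, length 2


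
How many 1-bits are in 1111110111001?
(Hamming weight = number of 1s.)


Counting 1s in 1111110111001

10


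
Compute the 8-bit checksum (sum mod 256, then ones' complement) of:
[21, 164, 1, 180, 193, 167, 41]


Sum = 767 mod 256 = 255
Complement = 0

0


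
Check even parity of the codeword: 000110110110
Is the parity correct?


Number of 1s: 6

Yes, parity is correct (6 ones)


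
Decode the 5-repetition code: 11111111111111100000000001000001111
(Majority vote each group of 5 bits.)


Groups: 11111, 11111, 11111, 00000, 00000, 10000, 01111
Majority votes: 1110001

1110001


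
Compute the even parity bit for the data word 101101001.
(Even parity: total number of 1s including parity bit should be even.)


Number of 1s in data: 5
Parity bit: 1

1


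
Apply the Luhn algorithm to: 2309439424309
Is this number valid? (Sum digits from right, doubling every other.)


Luhn sum = 66
66 mod 10 = 6

Invalid (Luhn sum mod 10 = 6)


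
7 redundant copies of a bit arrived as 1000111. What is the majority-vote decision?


Ones: 4 out of 7
Threshold: 4

1 (4/7 voted 1)


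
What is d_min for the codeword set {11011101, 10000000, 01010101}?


Comparing all pairs, minimum distance: 2
Can detect 1 errors, correct 0 errors

2


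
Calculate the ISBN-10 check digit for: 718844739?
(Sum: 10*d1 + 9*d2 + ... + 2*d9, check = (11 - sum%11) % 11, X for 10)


Weighted sum: 298
298 mod 11 = 1

Check digit: X


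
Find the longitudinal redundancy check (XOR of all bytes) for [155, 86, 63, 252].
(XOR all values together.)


XOR chain: 155 ^ 86 ^ 63 ^ 252 = 14

14


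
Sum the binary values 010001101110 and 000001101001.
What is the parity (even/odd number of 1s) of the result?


010001101110 = 1134
000001101001 = 105
Sum = 1239 = 10011010111
1s count = 7

odd parity (7 ones in 10011010111)


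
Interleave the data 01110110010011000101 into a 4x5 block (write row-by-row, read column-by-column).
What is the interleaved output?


Matrix:
  01110
  11001
  00110
  00101
Read columns: 01001100101110100101

01001100101110100101


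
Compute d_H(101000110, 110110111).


XOR: 011110001
Count of 1s: 5

5


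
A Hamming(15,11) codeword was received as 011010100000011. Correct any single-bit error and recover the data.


Syndrome = 2: error at position 2

Data: 11010000011 (corrected bit 2)


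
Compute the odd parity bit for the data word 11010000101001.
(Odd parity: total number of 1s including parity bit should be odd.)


Number of 1s in data: 6
Parity bit: 1

1


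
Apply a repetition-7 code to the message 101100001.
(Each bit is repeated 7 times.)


Each bit -> 7 copies

111111100000001111111111111100000000000000000000000000001111111


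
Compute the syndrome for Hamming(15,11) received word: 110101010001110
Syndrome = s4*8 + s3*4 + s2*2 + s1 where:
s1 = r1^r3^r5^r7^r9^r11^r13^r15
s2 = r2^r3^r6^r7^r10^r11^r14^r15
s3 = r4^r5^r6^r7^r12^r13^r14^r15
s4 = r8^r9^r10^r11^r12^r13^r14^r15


s1=0, s2=1, s3=1, s4=0

Syndrome = 6 (error at position 6)


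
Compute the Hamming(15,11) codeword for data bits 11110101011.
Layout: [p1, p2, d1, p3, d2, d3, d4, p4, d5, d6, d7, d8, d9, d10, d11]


Parity bits: p1=0, p2=0, p3=0, p4=0

001011100101011


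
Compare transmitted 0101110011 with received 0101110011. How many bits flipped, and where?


XOR: 0000000000

0 errors (received matches sent)


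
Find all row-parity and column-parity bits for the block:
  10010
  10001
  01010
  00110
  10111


Row parities: 00000
Column parities: 11000

Row P: 00000, Col P: 11000, Corner: 0


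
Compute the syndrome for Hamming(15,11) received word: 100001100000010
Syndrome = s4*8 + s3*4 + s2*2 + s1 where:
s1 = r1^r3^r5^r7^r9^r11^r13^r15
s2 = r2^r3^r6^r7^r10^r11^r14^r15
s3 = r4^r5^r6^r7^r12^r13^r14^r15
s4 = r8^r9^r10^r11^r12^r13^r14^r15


s1=0, s2=1, s3=1, s4=1

Syndrome = 14 (error at position 14)


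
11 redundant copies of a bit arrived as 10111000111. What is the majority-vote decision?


Ones: 7 out of 11
Threshold: 6

1 (7/11 voted 1)


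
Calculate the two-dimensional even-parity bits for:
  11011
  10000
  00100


Row parities: 011
Column parities: 01111

Row P: 011, Col P: 01111, Corner: 0


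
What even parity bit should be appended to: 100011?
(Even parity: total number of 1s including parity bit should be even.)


Number of 1s in data: 3
Parity bit: 1

1


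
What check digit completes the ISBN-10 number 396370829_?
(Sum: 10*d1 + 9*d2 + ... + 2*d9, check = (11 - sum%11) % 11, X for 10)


Weighted sum: 278
278 mod 11 = 3

Check digit: 8


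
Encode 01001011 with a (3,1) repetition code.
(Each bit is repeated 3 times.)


Each bit -> 3 copies

000111000000111000111111


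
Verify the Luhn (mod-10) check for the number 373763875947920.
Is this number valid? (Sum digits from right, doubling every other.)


Luhn sum = 77
77 mod 10 = 7

Invalid (Luhn sum mod 10 = 7)


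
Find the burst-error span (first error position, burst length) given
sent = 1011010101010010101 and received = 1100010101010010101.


XOR: 0111000000000000000

Burst at position 1, length 3


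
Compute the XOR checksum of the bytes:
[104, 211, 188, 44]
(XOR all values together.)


XOR chain: 104 ^ 211 ^ 188 ^ 44 = 43

43


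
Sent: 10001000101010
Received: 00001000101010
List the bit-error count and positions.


XOR: 10000000000000

1 error(s) at position(s): 0


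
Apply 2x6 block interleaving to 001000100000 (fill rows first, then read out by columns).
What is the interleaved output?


Matrix:
  001000
  100000
Read columns: 010010000000

010010000000


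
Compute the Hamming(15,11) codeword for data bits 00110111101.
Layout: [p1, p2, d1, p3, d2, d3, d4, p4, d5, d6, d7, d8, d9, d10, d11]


Parity bits: p1=0, p2=1, p3=1, p4=1

010101110111101


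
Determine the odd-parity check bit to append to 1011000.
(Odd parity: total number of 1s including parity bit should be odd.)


Number of 1s in data: 3
Parity bit: 0

0


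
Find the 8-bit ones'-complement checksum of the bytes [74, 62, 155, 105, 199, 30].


Sum = 625 mod 256 = 113
Complement = 142

142


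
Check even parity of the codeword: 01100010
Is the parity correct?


Number of 1s: 3

No, parity error (3 ones)


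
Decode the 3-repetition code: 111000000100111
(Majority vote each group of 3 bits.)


Groups: 111, 000, 000, 100, 111
Majority votes: 10001

10001


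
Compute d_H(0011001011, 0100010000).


XOR: 0111011011
Count of 1s: 7

7


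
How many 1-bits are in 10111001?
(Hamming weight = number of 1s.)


Counting 1s in 10111001

5


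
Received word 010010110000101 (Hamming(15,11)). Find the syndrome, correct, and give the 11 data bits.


Syndrome = 10: error at position 10

Data: 01010100101 (corrected bit 10)


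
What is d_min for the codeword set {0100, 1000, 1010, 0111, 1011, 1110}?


Comparing all pairs, minimum distance: 1
Can detect 0 errors, correct 0 errors

1


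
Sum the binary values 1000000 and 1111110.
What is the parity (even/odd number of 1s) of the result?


1000000 = 64
1111110 = 126
Sum = 190 = 10111110
1s count = 6

even parity (6 ones in 10111110)


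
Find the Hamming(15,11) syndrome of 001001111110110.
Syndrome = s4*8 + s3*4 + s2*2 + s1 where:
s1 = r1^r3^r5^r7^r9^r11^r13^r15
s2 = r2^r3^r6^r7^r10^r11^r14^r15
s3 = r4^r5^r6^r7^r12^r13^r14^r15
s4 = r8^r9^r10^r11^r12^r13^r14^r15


s1=1, s2=0, s3=0, s4=0

Syndrome = 1 (error at position 1)


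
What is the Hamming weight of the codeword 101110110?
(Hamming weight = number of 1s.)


Counting 1s in 101110110

6


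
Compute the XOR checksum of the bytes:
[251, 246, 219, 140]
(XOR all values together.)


XOR chain: 251 ^ 246 ^ 219 ^ 140 = 90

90


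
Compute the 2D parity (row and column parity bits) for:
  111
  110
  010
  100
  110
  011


Row parities: 101100
Column parities: 010

Row P: 101100, Col P: 010, Corner: 1


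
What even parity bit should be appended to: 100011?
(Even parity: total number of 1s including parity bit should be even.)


Number of 1s in data: 3
Parity bit: 1

1


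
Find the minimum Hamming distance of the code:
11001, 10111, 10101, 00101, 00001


Comparing all pairs, minimum distance: 1
Can detect 0 errors, correct 0 errors

1


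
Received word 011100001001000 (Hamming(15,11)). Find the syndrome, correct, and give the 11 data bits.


Syndrome = 0: no error detected

Data: 10001001000 (no errors)


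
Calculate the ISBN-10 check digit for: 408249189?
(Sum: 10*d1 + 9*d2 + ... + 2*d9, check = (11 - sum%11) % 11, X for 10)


Weighted sum: 233
233 mod 11 = 2

Check digit: 9


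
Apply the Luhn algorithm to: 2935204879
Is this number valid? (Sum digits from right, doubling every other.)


Luhn sum = 58
58 mod 10 = 8

Invalid (Luhn sum mod 10 = 8)


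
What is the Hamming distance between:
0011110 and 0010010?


XOR: 0001100
Count of 1s: 2

2


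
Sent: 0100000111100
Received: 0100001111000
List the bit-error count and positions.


XOR: 0000001000100

2 error(s) at position(s): 6, 10


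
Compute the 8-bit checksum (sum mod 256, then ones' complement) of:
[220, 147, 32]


Sum = 399 mod 256 = 143
Complement = 112

112


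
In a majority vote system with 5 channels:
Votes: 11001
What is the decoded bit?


Ones: 3 out of 5
Threshold: 3

1 (3/5 voted 1)


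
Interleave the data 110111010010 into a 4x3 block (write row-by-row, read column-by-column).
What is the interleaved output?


Matrix:
  110
  111
  010
  010
Read columns: 110011110100

110011110100


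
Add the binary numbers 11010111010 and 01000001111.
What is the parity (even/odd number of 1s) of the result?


11010111010 = 1722
01000001111 = 527
Sum = 2249 = 100011001001
1s count = 5

odd parity (5 ones in 100011001001)


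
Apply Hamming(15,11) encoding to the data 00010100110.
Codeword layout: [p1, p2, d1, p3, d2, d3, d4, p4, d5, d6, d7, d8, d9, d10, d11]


Parity bits: p1=0, p2=1, p3=1, p4=1

010100110100110


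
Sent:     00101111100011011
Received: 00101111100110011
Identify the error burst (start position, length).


XOR: 00000000000101000

Burst at position 11, length 3


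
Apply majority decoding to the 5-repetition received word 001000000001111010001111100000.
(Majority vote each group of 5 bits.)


Groups: 00100, 00000, 01111, 01000, 11111, 00000
Majority votes: 001010

001010


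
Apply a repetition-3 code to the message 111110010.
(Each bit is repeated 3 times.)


Each bit -> 3 copies

111111111111111000000111000


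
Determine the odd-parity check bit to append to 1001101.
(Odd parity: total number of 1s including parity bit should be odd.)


Number of 1s in data: 4
Parity bit: 1

1


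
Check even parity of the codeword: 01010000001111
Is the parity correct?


Number of 1s: 6

Yes, parity is correct (6 ones)


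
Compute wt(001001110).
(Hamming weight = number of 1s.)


Counting 1s in 001001110

4


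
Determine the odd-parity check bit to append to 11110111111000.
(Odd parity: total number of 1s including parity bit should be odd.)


Number of 1s in data: 10
Parity bit: 1

1


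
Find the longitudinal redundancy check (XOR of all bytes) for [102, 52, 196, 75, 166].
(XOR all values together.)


XOR chain: 102 ^ 52 ^ 196 ^ 75 ^ 166 = 123

123


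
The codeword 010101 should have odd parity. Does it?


Number of 1s: 3

Yes, parity is correct (3 ones)


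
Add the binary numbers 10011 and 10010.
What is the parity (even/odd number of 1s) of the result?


10011 = 19
10010 = 18
Sum = 37 = 100101
1s count = 3

odd parity (3 ones in 100101)


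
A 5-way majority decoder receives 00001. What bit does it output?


Ones: 1 out of 5
Threshold: 3

0 (1/5 voted 1)


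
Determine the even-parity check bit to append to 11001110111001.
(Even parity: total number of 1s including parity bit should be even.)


Number of 1s in data: 9
Parity bit: 1

1


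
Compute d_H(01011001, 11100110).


XOR: 10111111
Count of 1s: 7

7


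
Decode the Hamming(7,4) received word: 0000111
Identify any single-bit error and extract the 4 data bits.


Syndrome = 4: error at position 4

Data: 0111 (corrected bit 4)


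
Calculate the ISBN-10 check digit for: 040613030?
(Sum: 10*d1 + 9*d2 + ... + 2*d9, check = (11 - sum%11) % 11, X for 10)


Weighted sum: 108
108 mod 11 = 9

Check digit: 2


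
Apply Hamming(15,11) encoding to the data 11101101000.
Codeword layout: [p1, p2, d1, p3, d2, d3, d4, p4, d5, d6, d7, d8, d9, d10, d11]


Parity bits: p1=1, p2=1, p3=1, p4=1

111111011101000


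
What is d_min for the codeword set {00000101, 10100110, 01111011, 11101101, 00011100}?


Comparing all pairs, minimum distance: 3
Can detect 2 errors, correct 1 errors

3


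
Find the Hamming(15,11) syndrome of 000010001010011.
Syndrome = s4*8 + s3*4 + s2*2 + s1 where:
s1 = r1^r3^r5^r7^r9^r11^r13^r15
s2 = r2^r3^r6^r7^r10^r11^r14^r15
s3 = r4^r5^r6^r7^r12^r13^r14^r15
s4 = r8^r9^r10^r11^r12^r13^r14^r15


s1=0, s2=1, s3=1, s4=0

Syndrome = 6 (error at position 6)


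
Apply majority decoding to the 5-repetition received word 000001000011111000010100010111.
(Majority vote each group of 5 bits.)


Groups: 00000, 10000, 11111, 00001, 01000, 10111
Majority votes: 001001

001001


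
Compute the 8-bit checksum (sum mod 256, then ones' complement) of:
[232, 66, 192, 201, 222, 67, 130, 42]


Sum = 1152 mod 256 = 128
Complement = 127

127


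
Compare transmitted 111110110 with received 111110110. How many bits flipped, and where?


XOR: 000000000

0 errors (received matches sent)


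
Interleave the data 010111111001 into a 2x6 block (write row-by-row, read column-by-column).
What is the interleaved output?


Matrix:
  010111
  111001
Read columns: 011101101011

011101101011
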